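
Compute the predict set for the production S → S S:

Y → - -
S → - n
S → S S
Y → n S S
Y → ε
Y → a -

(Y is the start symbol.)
{ '-' }

PREDICT(S → S S) = (FIRST(RHS) \ {ε}) ∪ (FOLLOW(S) if ε ∈ FIRST(RHS), i.e. RHS ⇒* ε)
FIRST(S) = { '-' }
FIRST(S S) = { '-' }
ε ∉ FIRST(S S), so FOLLOW(S) is not added.
PREDICT(S → S S) = { '-' }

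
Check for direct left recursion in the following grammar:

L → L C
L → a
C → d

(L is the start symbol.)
Direct left recursion occurs when N → N α for some non-terminal N (the right-hand side begins with the left-hand side itself).

L → L C: LEFT RECURSIVE (starts with L)
L → a: starts with a
C → d: starts with d

The grammar has direct left recursion on: L.

Answer: Yes, L is left-recursive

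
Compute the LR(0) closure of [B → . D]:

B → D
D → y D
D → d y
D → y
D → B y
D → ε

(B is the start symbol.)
Start with: [B → . D]
  [B → . D] has the dot before D: add [D → . y D], [D → . d y], [D → . y], [D → . B y], [D → .]
  [D → . B y] has the dot before B: all B-items already present
No further items can be added.

CLOSURE = { [B → . D], [D → . B y], [D → . d y], [D → . y D], [D → . y], [D → .] }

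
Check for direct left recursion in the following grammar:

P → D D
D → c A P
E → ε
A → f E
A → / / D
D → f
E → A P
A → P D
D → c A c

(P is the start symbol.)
No direct left recursion

P → D D: starts with D
D → c A P: starts with c
E → ε: starts with ε
A → f E: starts with f
A → / / D: starts with '/'
D → f: starts with f
E → A P: starts with A
A → P D: starts with P
D → c A c: starts with c

No direct left recursion found.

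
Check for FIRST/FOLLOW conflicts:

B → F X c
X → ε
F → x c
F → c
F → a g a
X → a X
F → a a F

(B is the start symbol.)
No FIRST/FOLLOW conflicts.

Nullable non-terminals: X.

X: nullable alternative(s) X → ε; FOLLOW(X) = { 'c' }
  X → ε: FIRST \ {ε} = { } — this is the only nullable alternative, skip
  X → a X: FIRST \ {ε} = { 'a' } — disjoint from FOLLOW(X)

B, F have no nullable alternative, so no FIRST/FOLLOW check is needed there.

No FIRST/FOLLOW conflicts found.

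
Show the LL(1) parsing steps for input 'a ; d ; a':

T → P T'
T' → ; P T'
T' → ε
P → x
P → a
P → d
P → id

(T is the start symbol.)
LL(1) parsing maintains a stack (initially the start symbol over $) and the input. At each step: if the stack top is a terminal, match it against the current input token; if it is a non-terminal N, replace it with the RHS of M[N, lookahead] (the unique production whose predict set contains the lookahead).

Stack is shown with the top on the left.

Stack     Input        Action
-----------------------------
T $       a ; d ; a $  output T → P T'
P T' $    a ; d ; a $  output P → a
a T' $    a ; d ; a $  match 'a'
T' $      ; d ; a $    output T' → ; P T'
; P T' $  ; d ; a $    match ';'
P T' $    d ; a $      output P → d
d T' $    d ; a $      match 'd'
T' $      ; a $        output T' → ; P T'
; P T' $  ; a $        match ';'
P T' $    a $          output P → a
a T' $    a $          match 'a'
T' $      $            output T' → ε
$         $            accept

The string is accepted.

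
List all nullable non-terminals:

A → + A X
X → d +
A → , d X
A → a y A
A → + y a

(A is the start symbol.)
A non-terminal is nullable if it can derive ε (the empty string): either it has an ε-production, or it has a production whose right-hand side consists entirely of nullable non-terminals.

There are no ε-productions, so no non-terminal can derive ε.
No non-terminals are nullable.

Answer: None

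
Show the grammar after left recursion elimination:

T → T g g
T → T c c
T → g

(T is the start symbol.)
T → g T'
T' → g g T'
T' → c c T'
T' → ε

T is directly left-recursive. The standard transformation for
  A → A α₁ | ... | A α_m | β₁ | ... | β_n
is
  A  → β₁ A' | ... | β_n A'
  A' → α₁ A' | ... | α_m A' | ε

T → g becomes T → g T'
T → T g g becomes T' → g g T'
T → T c c becomes T' → c c T'
Add T' → ε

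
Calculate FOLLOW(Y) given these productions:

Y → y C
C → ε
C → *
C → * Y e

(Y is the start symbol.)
To compute FOLLOW(Y), find every occurrence of Y on a right-hand side N → α Y β: add FIRST(β) \ {ε}, and if β is empty or nullable also add FOLLOW(N). Iterate to a fixed point.

Y is the start symbol, so $ ∈ FOLLOW(Y).
In C → * Y e: Y is followed by e, add FIRST(e) \ {ε} = { 'e' }

Taking the union: FOLLOW(Y) = { $, 'e' }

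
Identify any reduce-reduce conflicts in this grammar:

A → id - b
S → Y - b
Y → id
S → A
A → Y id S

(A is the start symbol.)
A reduce-reduce conflict occurs when an LR(0) state has two complete items [A → α .] and [B → β .] — both call for a reduction, and with no lookahead the parser cannot choose between them.

Augment with A' → A and build the canonical LR(0) collection (I0 = CLOSURE({[A' → . A]}), then GOTO on every symbol after a dot until no new states appear). It has 12 states:
  I0: { [A → . Y id S], [A → . id - b], [A' → . A], [Y → . id] }  — shift
  I1: { [A' → A .] }  — accept
  I2: { [A → Y . id S] }  — shift
  I3: { [A → id . - b], [Y → id .] }  — shift, reduce
  I4: { [A → id - . b] }  — shift
  I5: { [A → id - b .] }  — reduce
  I6: { [A → . Y id S], [A → . id - b], [A → Y id . S], [S → . A], [S → . Y - b], [Y → . id] }  — shift
  I7: { [S → A .] }  — reduce
  I8: { [A → Y id S .] }  — reduce
  I9: { [A → Y . id S], [S → Y . - b] }  — shift
  I10: { [S → Y - . b] }  — shift
  I11: { [S → Y - b .] }  — reduce

No state contains more than one complete item.

Answer: No reduce-reduce conflicts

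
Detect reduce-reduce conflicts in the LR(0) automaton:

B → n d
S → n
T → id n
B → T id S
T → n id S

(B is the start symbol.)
A reduce-reduce conflict occurs when an LR(0) state has two complete items [A → α .] and [B → β .] — both call for a reduction, and with no lookahead the parser cannot choose between them.

Augment with B' → B and build the canonical LR(0) collection (I0 = CLOSURE({[B' → . B]}), then GOTO on every symbol after a dot until no new states appear). It has 12 states:
  I0: { [B → . T id S], [B → . n d], [B' → . B], [T → . id n], [T → . n id S] }  — shift
  I1: { [B' → B .] }  — accept
  I2: { [B → T . id S] }  — shift
  I3: { [T → id . n] }  — shift
  I4: { [B → n . d], [T → n . id S] }  — shift
  I5: { [B → n d .] }  — reduce
  I6: { [S → . n], [T → n id . S] }  — shift
  I7: { [T → n id S .] }  — reduce
  I8: { [S → n .] }  — reduce
  I9: { [T → id n .] }  — reduce
  I10: { [B → T id . S], [S → . n] }  — shift
  I11: { [B → T id S .] }  — reduce

No state contains more than one complete item.

Answer: No reduce-reduce conflicts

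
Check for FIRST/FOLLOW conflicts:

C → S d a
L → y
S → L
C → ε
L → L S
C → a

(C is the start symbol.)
No FIRST/FOLLOW conflicts.

A FIRST/FOLLOW conflict occurs when a non-terminal N has a nullable alternative N → β (β ⇒* ε) and another alternative N → α with FIRST(α) ∩ FOLLOW(N) ≠ ∅: on such a lookahead the parser cannot decide between expanding α and letting N vanish via β.

Nullable non-terminals: C.
FIRST sets used below: FIRST(S) = { 'y' }

C: nullable alternative(s) C → ε; FOLLOW(C) = { $ }
  C → S d a: FIRST \ {ε} = { 'y' } — disjoint from FOLLOW(C)
  C → ε: FIRST \ {ε} = { } — this is the only nullable alternative, skip
  C → a: FIRST \ {ε} = { 'a' } — disjoint from FOLLOW(C)

L, S have no nullable alternative, so no FIRST/FOLLOW check is needed there.

No FIRST/FOLLOW conflicts found.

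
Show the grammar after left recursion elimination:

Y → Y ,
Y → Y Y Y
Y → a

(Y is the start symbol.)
Y is directly left-recursive. The standard transformation for
  A → A α₁ | ... | A α_m | β₁ | ... | β_n
is
  A  → β₁ A' | ... | β_n A'
  A' → α₁ A' | ... | α_m A' | ε

Y → a becomes Y → a Y'
Y → Y , becomes Y' → , Y'
Y → Y Y Y becomes Y' → Y Y Y'
Add Y' → ε

Resulting grammar:
Y → a Y'
Y' → , Y'
Y' → Y Y Y'
Y' → ε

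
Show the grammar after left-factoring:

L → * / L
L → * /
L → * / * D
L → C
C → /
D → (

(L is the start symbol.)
Left-factoring transforms A → αβ₁ | αβ₂ into A → αA' and A' → β₁ | β₂
(α is the longest common prefix among the alternatives). Repeat until
no nonterminal has two alternatives with a common prefix.

Round 1: L has alternatives sharing prefix '* /'. Introduce L': L → * / L'
  Add: L' → L
  Add: L' → ε
  Add: L' → * D

No remaining common prefixes — done.

Resulting grammar:
L → * / L'
L' → L
L' → ε
L' → * D
L → C
C → /
D → (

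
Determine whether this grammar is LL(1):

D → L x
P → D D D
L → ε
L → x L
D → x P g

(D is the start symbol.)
A grammar is LL(1) if for each non-terminal N with multiple productions, the predict sets of those productions are pairwise disjoint, where PREDICT(N → α) = (FIRST(α) \ {ε}) ∪ (FOLLOW(N) if α ⇒* ε).

Relevant sets:
  FIRST(L) = { 'x', ε }
  FOLLOW(L) = { 'x' }

For D:
  PREDICT(D → L x) = { 'x' }
  PREDICT(D → x P g) = { 'x' }
For L:
  PREDICT(L → ε) = { 'x' }
  PREDICT(L → x L) = { 'x' }
P has a single production, so nothing to check there.

Conflict found: Predict set conflict for D: { 'x' }
The grammar is NOT LL(1).

Answer: No. Predict set conflict for D: { 'x' }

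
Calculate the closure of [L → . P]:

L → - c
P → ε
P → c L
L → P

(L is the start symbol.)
{ [L → . P], [P → . c L], [P → .] }

To compute CLOSURE, for each item [A → α.Bβ] where B is a non-terminal, add [B → .γ] for all productions B → γ; repeat for the newly added items until nothing changes.

Start with: [L → . P]
  [L → . P] has the dot before P: add [P → .], [P → . c L]
No further items can be added.

CLOSURE = { [L → . P], [P → . c L], [P → .] }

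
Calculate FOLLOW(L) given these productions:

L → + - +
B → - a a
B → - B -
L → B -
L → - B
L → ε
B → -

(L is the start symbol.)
{ $ }

To compute FOLLOW(L), find every occurrence of L on a right-hand side N → α L β: add FIRST(β) \ {ε}, and if β is empty or nullable also add FOLLOW(N). Iterate to a fixed point.

L is the start symbol, so $ ∈ FOLLOW(L).
L does not occur on any right-hand side.

Taking the union: FOLLOW(L) = { $ }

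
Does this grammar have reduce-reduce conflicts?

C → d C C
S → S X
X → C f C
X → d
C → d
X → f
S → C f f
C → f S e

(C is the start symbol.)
A reduce-reduce conflict occurs when an LR(0) state has two complete items [A → α .] and [B → β .] — both call for a reduction, and with no lookahead the parser cannot choose between them.

Augment with C' → C and build the canonical LR(0) collection (I0 = CLOSURE({[C' → . C]}), then GOTO on every symbol after a dot until no new states appear). It has 17 states:
  I0: { [C → . d C C], [C → . d], [C → . f S e], [C' → . C] }  — shift
  I1: { [C' → C .] }  — accept
  I2: { [C → . d C C], [C → . d], [C → . f S e], [C → d . C C], [C → d .] }  — shift, reduce
  I3: { [C → . d C C], [C → . d], [C → . f S e], [C → f . S e], [S → . C f f], [S → . S X] }  — shift
  I4: { [S → C . f f] }  — shift
  I5: { [C → . d C C], [C → . d], [C → . f S e], [C → f S . e], [S → S . X], [X → . C f C], [X → . d], [X → . f] }  — shift
  I6: { [X → C . f C] }  — shift
  I7: { [S → S X .] }  — reduce
  I8: { [C → . d C C], [C → . d], [C → . f S e], [C → d . C C], [C → d .], [X → d .] }  — shift, 2 reduces
  I9: { [C → f S e .] }  — reduce
  I10: { [C → . d C C], [C → . d], [C → . f S e], [C → f . S e], [S → . C f f], [S → . S X], [X → f .] }  — shift, reduce
  I11: { [C → . d C C], [C → . d], [C → . f S e], [C → d C . C] }  — shift
  I12: { [C → d C C .] }  — reduce
  I13: { [C → . d C C], [C → . d], [C → . f S e], [X → C f . C] }  — shift
  I14: { [X → C f C .] }  — reduce
  I15: { [S → C f . f] }  — shift
  I16: { [S → C f f .] }  — reduce

I8 contains complete items [C → d .], [X → d .] — reduce-reduce conflict.

Answer: Yes — I8: [C → d .] vs [X → d .]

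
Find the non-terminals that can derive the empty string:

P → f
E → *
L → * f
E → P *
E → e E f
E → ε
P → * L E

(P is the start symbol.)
{ 'E' }

A non-terminal is nullable if it can derive ε (the empty string): either it has an ε-production, or it has a production whose right-hand side consists entirely of nullable non-terminals.

ε-productions: E → ε
So E is immediately nullable.
No further non-terminal can be added: every production for the remaining non-terminals contains a terminal or a non-nullable non-terminal.
Nullable = { 'E' }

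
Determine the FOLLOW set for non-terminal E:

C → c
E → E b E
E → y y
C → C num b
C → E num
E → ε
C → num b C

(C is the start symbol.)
To compute FOLLOW(E), find every occurrence of E on a right-hand side N → α E β: add FIRST(β) \ {ε}, and if β is empty or nullable also add FOLLOW(N). Iterate to a fixed point.

In E → E b E: E is followed by b E, add FIRST(b E) \ {ε} = { 'b' }
In E → E b E: E is at the end; this adds FOLLOW(E) to itself — nothing new
In C → E num: E is followed by num, add FIRST(num) \ {ε} = { 'num' }

Taking the union: FOLLOW(E) = { 'b', 'num' }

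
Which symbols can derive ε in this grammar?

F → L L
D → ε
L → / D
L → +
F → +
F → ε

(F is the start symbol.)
{ 'D', 'F' }

A non-terminal is nullable if it can derive ε (the empty string): either it has an ε-production, or it has a production whose right-hand side consists entirely of nullable non-terminals.

ε-productions: D → ε, F → ε
So D, F are immediately nullable.
No further non-terminal can be added: every production for the remaining non-terminals contains a terminal or a non-nullable non-terminal.
Nullable = { 'D', 'F' }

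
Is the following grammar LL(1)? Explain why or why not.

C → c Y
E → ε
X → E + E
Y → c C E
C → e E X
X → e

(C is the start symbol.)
Yes, the grammar is LL(1).

Relevant sets:
  FIRST(E) = { ε }

For C:
  PREDICT(C → c Y) = { 'c' }
  PREDICT(C → e E X) = { 'e' }
For X:
  PREDICT(X → E '+' E) = { '+' }
  PREDICT(X → e) = { 'e' }
E, Y have a single production, so nothing to check there.

All predict sets are disjoint. The grammar IS LL(1).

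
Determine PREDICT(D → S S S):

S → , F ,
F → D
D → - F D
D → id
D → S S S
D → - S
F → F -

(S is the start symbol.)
{ ',' }

PREDICT(D → S S S) = (FIRST(RHS) \ {ε}) ∪ (FOLLOW(D) if ε ∈ FIRST(RHS), i.e. RHS ⇒* ε)
FIRST(S) = { ',' }
FIRST(S S S) = { ',' }
ε ∉ FIRST(S S S), so FOLLOW(D) is not added.
PREDICT(D → S S S) = { ',' }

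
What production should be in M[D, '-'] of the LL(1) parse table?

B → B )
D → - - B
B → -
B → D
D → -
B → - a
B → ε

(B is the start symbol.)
D → - - B, D → -

To find M[D, '-'], we find productions for D where '-' is in the predict set (PREDICT(N → α) = (FIRST(α) \ {ε}) ∪ (FOLLOW(N) if α ⇒* ε)).

D → - - B: PREDICT = { '-' }
  '-' is in predict set, so this production goes in M[D, '-']
D → -: PREDICT = { '-' }
  '-' is in predict set, so this production goes in M[D, '-']

M[D, '-'] = D → - - B, D → -  (a multiply-defined cell — the grammar is not LL(1))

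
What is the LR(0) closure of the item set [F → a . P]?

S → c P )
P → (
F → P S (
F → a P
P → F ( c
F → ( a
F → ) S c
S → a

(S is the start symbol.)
Start with: [F → a . P]
  [F → a . P] has the dot before P: add [P → . (], [P → . F ( c]
  [P → . F ( c] has the dot before F: add [F → . P S (], [F → . a P], [F → . ( a], [F → . ) S c]
No further items can be added.

CLOSURE = { [F → . ( a], [F → . ) S c], [F → . P S (], [F → . a P], [F → a . P], [P → . (], [P → . F ( c] }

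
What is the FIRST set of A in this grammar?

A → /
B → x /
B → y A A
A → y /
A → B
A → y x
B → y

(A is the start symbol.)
To compute FIRST(A), examine every production with A on the left-hand side, reading each right-hand side left to right until a non-nullable symbol is reached.

FIRST sets of the other non-terminals involved (by the same procedure, iterated to a fixed point):
  FIRST(B) = { 'x', 'y' }

From A → /:
  - '/' is a terminal: add '/' and stop
From A → y /:
  - y is a terminal: add 'y' and stop
From A → B:
  - B is a non-terminal: add FIRST(B) \ {ε} = { 'x', 'y' }
    B is not nullable, so stop
From A → y x:
  - y is a terminal: add 'y' and stop

Collecting: FIRST(A) = { '/', 'x', 'y' }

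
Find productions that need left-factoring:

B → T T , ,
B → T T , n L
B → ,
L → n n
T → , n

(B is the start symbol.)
Yes, B has productions with common prefix 'T T ,'

Left-factoring is needed when two productions for the same non-terminal
share a common prefix on the right-hand side.

Productions for B:
  B → T T , ,
  B → T T , n L
  B → ,

Found common prefix 'T T ,' in productions for B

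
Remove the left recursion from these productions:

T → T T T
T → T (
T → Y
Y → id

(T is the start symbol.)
T is directly left-recursive. The standard transformation for
  A → A α₁ | ... | A α_m | β₁ | ... | β_n
is
  A  → β₁ A' | ... | β_n A'
  A' → α₁ A' | ... | α_m A' | ε

T → Y becomes T → Y T'
T → T T T becomes T' → T T T'
T → T ( becomes T' → ( T'
Add T' → ε

Productions for other non-terminals are unchanged:
  Y → id

Resulting grammar:
T → Y T'
T' → T T T'
T' → ( T'
T' → ε
Y → id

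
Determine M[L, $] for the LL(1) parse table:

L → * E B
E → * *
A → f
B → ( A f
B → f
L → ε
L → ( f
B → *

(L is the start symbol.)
L → ε

To find M[L, $], we find productions for L where $ is in the predict set (PREDICT(N → α) = (FIRST(α) \ {ε}) ∪ (FOLLOW(N) if α ⇒* ε)).

Relevant sets:
  FOLLOW(L) = { $ }

L → * E B: PREDICT = { '*' }
L → ε: PREDICT = { $ }
  $ is in predict set, so this production goes in M[L, $]
L → ( f: PREDICT = { '(' }

M[L, $] = L → ε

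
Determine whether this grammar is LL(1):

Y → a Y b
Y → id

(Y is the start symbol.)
A grammar is LL(1) if for each non-terminal N with multiple productions, the predict sets of those productions are pairwise disjoint, where PREDICT(N → α) = (FIRST(α) \ {ε}) ∪ (FOLLOW(N) if α ⇒* ε).

For Y:
  PREDICT(Y → a Y b) = { 'a' }
  PREDICT(Y → id) = { 'id' }

All predict sets are disjoint. The grammar IS LL(1).

Answer: Yes, the grammar is LL(1).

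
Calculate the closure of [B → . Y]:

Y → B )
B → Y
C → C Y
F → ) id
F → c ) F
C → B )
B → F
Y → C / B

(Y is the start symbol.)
{ [B → . F], [B → . Y], [C → . B )], [C → . C Y], [F → . ) id], [F → . c ) F], [Y → . B )], [Y → . C / B] }

To compute CLOSURE, for each item [A → α.Bβ] where B is a non-terminal, add [B → .γ] for all productions B → γ; repeat for the newly added items until nothing changes.

Start with: [B → . Y]
  [B → . Y] has the dot before Y: add [Y → . B )], [Y → . C / B]
  [Y → . B )] has the dot before B: add [B → . F]
  [Y → . C / B] has the dot before C: add [C → . C Y], [C → . B )]
  [B → . F] has the dot before F: add [F → . ) id], [F → . c ) F]
No further items can be added.

CLOSURE = { [B → . F], [B → . Y], [C → . B )], [C → . C Y], [F → . ) id], [F → . c ) F], [Y → . B )], [Y → . C / B] }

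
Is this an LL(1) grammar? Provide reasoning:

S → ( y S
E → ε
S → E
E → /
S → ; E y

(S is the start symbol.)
Relevant sets:
  FIRST(E) = { '/', ε }
  FOLLOW(S) = { $ }
  FOLLOW(E) = { $, 'y' }

For S:
  PREDICT(S → '(' y S) = { '(' }
  PREDICT(S → E) = { $, '/' }
  PREDICT(S → ';' E y) = { ';' }
For E:
  PREDICT(E → ε) = { $, 'y' }
  PREDICT(E → '/') = { '/' }

All predict sets are disjoint. The grammar IS LL(1).

Answer: Yes, the grammar is LL(1).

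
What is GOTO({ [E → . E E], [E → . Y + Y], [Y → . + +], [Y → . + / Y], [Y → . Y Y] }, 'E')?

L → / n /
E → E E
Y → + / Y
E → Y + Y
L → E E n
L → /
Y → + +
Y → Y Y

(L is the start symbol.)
{ [E → . E E], [E → . Y + Y], [E → E . E], [Y → . + +], [Y → . + / Y], [Y → . Y Y] }

GOTO(I, 'E') = CLOSURE({ [A → αX.β] : [A → α.Xβ] ∈ I, X = 'E' })

Items with dot before 'E', with the dot advanced:
  [E → . E E] → [E → E . E]
Closure of the advanced items:
  [E → E . E] has the dot before E: add [E → . E E], [E → . Y + Y]
  [E → . Y + Y] has the dot before Y: add [Y → . + / Y], [Y → . + +], [Y → . Y Y]

GOTO = { [E → . E E], [E → . Y + Y], [E → E . E], [Y → . + +], [Y → . + / Y], [Y → . Y Y] }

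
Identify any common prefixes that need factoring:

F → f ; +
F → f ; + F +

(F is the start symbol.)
Yes, F has productions with common prefix 'f ; +'

Left-factoring is needed when two productions for the same non-terminal
share a common prefix on the right-hand side.

Productions for F:
  F → f ; +
  F → f ; + F +

Found common prefix 'f ; +' in productions for F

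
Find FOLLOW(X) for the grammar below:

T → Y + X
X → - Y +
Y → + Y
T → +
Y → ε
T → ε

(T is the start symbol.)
In T → Y + X: X is at the end, add FOLLOW(T)

The FOLLOW sets referred to above (computed the same way, to a fixed point):
  FOLLOW(T) = { $ }

Taking the union: FOLLOW(X) = { $ }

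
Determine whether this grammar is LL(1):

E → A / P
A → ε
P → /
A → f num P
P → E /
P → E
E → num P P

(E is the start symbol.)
A grammar is LL(1) if for each non-terminal N with multiple productions, the predict sets of those productions are pairwise disjoint, where PREDICT(N → α) = (FIRST(α) \ {ε}) ∪ (FOLLOW(N) if α ⇒* ε).

Relevant sets:
  FIRST(A) = { 'f', ε }
  FIRST(E) = { '/', 'f', 'num' }
  FOLLOW(A) = { '/' }

For E:
  PREDICT(E → A '/' P) = { '/', 'f' }
  PREDICT(E → num P P) = { 'num' }
For A:
  PREDICT(A → ε) = { '/' }
  PREDICT(A → f num P) = { 'f' }
For P:
  PREDICT(P → '/') = { '/' }
  PREDICT(P → E '/') = { '/', 'f', 'num' }
  PREDICT(P → E) = { '/', 'f', 'num' }

Conflict found: Predict set conflict for P: { '/' }
The grammar is NOT LL(1).

Answer: No. Predict set conflict for P: { '/' }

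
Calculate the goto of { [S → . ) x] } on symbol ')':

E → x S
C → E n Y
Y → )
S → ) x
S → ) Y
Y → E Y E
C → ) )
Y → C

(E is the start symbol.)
{ [S → ) . x] }

GOTO(I, ')') = CLOSURE({ [A → αX.β] : [A → α.Xβ] ∈ I, X = ')' })

Items with dot before ')', with the dot advanced:
  [S → . ) x] → [S → ) . x]
Closure adds nothing (no advanced item has the dot before a non-terminal).

GOTO = { [S → ) . x] }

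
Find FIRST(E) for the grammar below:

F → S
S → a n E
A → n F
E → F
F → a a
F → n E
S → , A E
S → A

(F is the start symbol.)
To compute FIRST(E), examine every production with E on the left-hand side, reading each right-hand side left to right until a non-nullable symbol is reached.

FIRST sets of the other non-terminals involved (by the same procedure, iterated to a fixed point):
  FIRST(F) = { ',', 'a', 'n' }

From E → F:
  - F is a non-terminal: add FIRST(F) \ {ε} = { ',', 'a', 'n' }
    F is not nullable, so stop

Collecting: FIRST(E) = { ',', 'a', 'n' }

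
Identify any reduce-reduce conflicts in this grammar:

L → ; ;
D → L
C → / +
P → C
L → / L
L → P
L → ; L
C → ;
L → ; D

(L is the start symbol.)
Yes — I6: [C → ; .] vs [L → ; ; .]; I8: [D → L .] vs [L → ; L .]

Augment with L' → L and build the canonical LR(0) collection (I0 = CLOSURE({[L' → . L]}), then GOTO on every symbol after a dot until no new states appear). It has 11 states:
  I0: { [C → . / +], [C → . ;], [L → . / L], [L → . ; ;], [L → . ; D], [L → . ; L], [L → . P], [L' → . L], [P → . C] }  — shift
  I1: { [C → . / +], [C → . ;], [C → / . +], [L → . / L], [L → . ; ;], [L → . ; D], [L → . ; L], [L → . P], [L → / . L], [P → . C] }  — shift
  I2: { [C → . / +], [C → . ;], [C → ; .], [D → . L], [L → . / L], [L → . ; ;], [L → . ; D], [L → . ; L], [L → . P], [L → ; . ;], [L → ; . D], [L → ; . L], [P → . C] }  — shift, reduce
  I3: { [P → C .] }  — reduce
  I4: { [L' → L .] }  — accept
  I5: { [L → P .] }  — reduce
  I6: { [C → . / +], [C → . ;], [C → ; .], [D → . L], [L → . / L], [L → . ; ;], [L → . ; D], [L → . ; L], [L → . P], [L → ; . ;], [L → ; . D], [L → ; . L], [L → ; ; .], [P → . C] }  — shift, 2 reduces
  I7: { [L → ; D .] }  — reduce
  I8: { [D → L .], [L → ; L .] }  — 2 reduces
  I9: { [C → / + .] }  — reduce
  I10: { [L → / L .] }  — reduce

I6 contains complete items [C → ; .], [L → ; ; .] — reduce-reduce conflict.
I8 contains complete items [D → L .], [L → ; L .] — reduce-reduce conflict.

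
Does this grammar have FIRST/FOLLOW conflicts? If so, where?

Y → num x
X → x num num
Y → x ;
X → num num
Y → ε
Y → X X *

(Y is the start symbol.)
No FIRST/FOLLOW conflicts.

A FIRST/FOLLOW conflict occurs when a non-terminal N has a nullable alternative N → β (β ⇒* ε) and another alternative N → α with FIRST(α) ∩ FOLLOW(N) ≠ ∅: on such a lookahead the parser cannot decide between expanding α and letting N vanish via β.

Nullable non-terminals: Y.
FIRST sets used below: FIRST(X) = { 'num', 'x' }

Y: nullable alternative(s) Y → ε; FOLLOW(Y) = { $ }
  Y → num x: FIRST \ {ε} = { 'num' } — disjoint from FOLLOW(Y)
  Y → x ;: FIRST \ {ε} = { 'x' } — disjoint from FOLLOW(Y)
  Y → ε: FIRST \ {ε} = { } — this is the only nullable alternative, skip
  Y → X X *: FIRST \ {ε} = { 'num', 'x' } — disjoint from FOLLOW(Y)

X has no nullable alternative, so no FIRST/FOLLOW check is needed there.

No FIRST/FOLLOW conflicts found.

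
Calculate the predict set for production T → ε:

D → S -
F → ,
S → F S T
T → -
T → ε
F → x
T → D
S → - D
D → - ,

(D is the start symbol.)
{ ',', '-', 'x' }

PREDICT(T → ε) = (FIRST(RHS) \ {ε}) ∪ (FOLLOW(T) if ε ∈ FIRST(RHS), i.e. RHS ⇒* ε)
The right-hand side is ε (FIRST(ε) = { ε }), so the predict set is FOLLOW(T) = { ',', '-', 'x' }
PREDICT(T → ε) = { ',', '-', 'x' }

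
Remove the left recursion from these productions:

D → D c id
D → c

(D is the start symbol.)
D → c D'
D' → c id D'
D' → ε

D is directly left-recursive. The standard transformation for
  A → A α₁ | ... | A α_m | β₁ | ... | β_n
is
  A  → β₁ A' | ... | β_n A'
  A' → α₁ A' | ... | α_m A' | ε

D → c becomes D → c D'
D → D c id becomes D' → c id D'
Add D' → ε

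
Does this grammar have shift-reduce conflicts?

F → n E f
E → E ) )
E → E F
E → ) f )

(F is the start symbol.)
A shift-reduce conflict occurs when an LR(0) state has both:
  - a complete (reduce) item [A → α .] (dot at the end), and
  - a shift item [B → β . c γ] (dot before a terminal).

Augment with F' → F and build the canonical LR(0) collection (I0 = CLOSURE({[F' → . F]}), then GOTO on every symbol after a dot until no new states appear). It has 11 states:
  I0: { [F → . n E f], [F' → . F] }  — shift
  I1: { [F' → F .] }  — accept
  I2: { [E → . ) f )], [E → . E ) )], [E → . E F], [F → n . E f] }  — shift
  I3: { [E → ) . f )] }  — shift
  I4: { [E → E . ) )], [E → E . F], [F → . n E f], [F → n E . f] }  — shift
  I5: { [E → E ) . )] }  — shift
  I6: { [E → E F .] }  — reduce
  I7: { [F → n E f .] }  — reduce
  I8: { [E → E ) ) .] }  — reduce
  I9: { [E → ) f . )] }  — shift
  I10: { [E → ) f ) .] }  — reduce

No state contains both a complete item and a shift item.

Answer: No shift-reduce conflicts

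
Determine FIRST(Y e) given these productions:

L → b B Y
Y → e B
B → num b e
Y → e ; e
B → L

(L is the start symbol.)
{ 'e' }

FIRST sets of the non-terminals involved (from the grammar, by fixed-point iteration):
  FIRST(Y) = { 'e' }

To compute FIRST(Y e), process the symbols left to right:
Symbol Y is a non-terminal. Add FIRST(Y) \ {ε} = { 'e' }
Y is not nullable (ε ∉ FIRST(Y)), so stop here.
FIRST(Y e) = { 'e' }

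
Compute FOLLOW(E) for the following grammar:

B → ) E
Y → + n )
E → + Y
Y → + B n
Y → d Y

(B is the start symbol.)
{ $, 'n' }

In B → ) E: E is at the end, add FOLLOW(B)

The FOLLOW sets referred to above (computed the same way, to a fixed point):
  FOLLOW(B) = { $, 'n' }

Taking the union: FOLLOW(E) = { $, 'n' }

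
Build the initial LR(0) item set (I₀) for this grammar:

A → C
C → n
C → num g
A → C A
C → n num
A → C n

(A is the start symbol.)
First, augment the grammar with A' → A
I₀ = CLOSURE({ [A' → . A] }):
  [A' → . A] has the dot before A: add [A → . C], [A → . C A], [A → . C n]
  [A → . C] has the dot before C: add [C → . n], [C → . num g], [C → . n num]
No further items can be added.

I₀ = { [A → . C A], [A → . C n], [A → . C], [A' → . A], [C → . n num], [C → . n], [C → . num g] }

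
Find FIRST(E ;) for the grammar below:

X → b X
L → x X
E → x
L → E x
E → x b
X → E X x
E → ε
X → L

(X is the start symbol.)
{ ';', 'x' }

FIRST sets of the non-terminals involved (from the grammar, by fixed-point iteration):
  FIRST(E) = { 'x', ε }

To compute FIRST(E ;), process the symbols left to right:
Symbol E is a non-terminal. Add FIRST(E) \ {ε} = { 'x' }
E is nullable (ε ∈ FIRST(E)), continue to the next symbol.
Symbol ; is a terminal. Add ';' and stop.
FIRST(E ;) = { ';', 'x' }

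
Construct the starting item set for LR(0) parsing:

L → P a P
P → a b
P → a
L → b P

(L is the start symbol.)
First, augment the grammar with L' → L
I₀ = CLOSURE({ [L' → . L] }):
  [L' → . L] has the dot before L: add [L → . P a P], [L → . b P]
  [L → . P a P] has the dot before P: add [P → . a b], [P → . a]
No further items can be added.

I₀ = { [L → . P a P], [L → . b P], [L' → . L], [P → . a b], [P → . a] }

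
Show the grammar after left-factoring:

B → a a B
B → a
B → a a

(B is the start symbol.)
Left-factoring transforms A → αβ₁ | αβ₂ into A → αA' and A' → β₁ | β₂
(α is the longest common prefix among the alternatives). Repeat until
no nonterminal has two alternatives with a common prefix.

Round 1: B has alternatives sharing prefix 'a'. Introduce B': B → a B'
  Add: B' → a B
  Add: B' → ε
  Add: B' → a

Round 2: B' has alternatives sharing prefix 'a'. Introduce B'': B' → a B''
  Add: B'' → B
  Add: B'' → ε

No remaining common prefixes — done.

Resulting grammar:
B → a B'
B' → a B''
B'' → B
B'' → ε
B' → ε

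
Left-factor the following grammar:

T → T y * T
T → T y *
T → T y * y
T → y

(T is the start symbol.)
Left-factoring transforms A → αβ₁ | αβ₂ into A → αA' and A' → β₁ | β₂
(α is the longest common prefix among the alternatives). Repeat until
no nonterminal has two alternatives with a common prefix.

Round 1: T has alternatives sharing prefix 'T y *'. Introduce T': T → T y * T'
  Add: T' → T
  Add: T' → ε
  Add: T' → y

No remaining common prefixes — done.

Resulting grammar:
T → T y * T'
T' → T
T' → ε
T' → y
T → y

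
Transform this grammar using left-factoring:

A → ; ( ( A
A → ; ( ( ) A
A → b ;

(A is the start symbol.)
A → ; ( ( A'
A' → A
A' → ) A
A → b ;

Left-factoring transforms A → αβ₁ | αβ₂ into A → αA' and A' → β₁ | β₂
(α is the longest common prefix among the alternatives). Repeat until
no nonterminal has two alternatives with a common prefix.

Round 1: A has alternatives sharing prefix '; ( ('. Introduce A': A → ; ( ( A'
  Add: A' → A
  Add: A' → ) A

No remaining common prefixes — done.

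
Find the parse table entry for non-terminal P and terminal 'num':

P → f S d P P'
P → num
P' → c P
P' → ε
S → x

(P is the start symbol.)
P → num

To find M[P, 'num'], we find productions for P where 'num' is in the predict set (PREDICT(N → α) = (FIRST(α) \ {ε}) ∪ (FOLLOW(N) if α ⇒* ε)).

P → f S d P P': PREDICT = { 'f' }
P → num: PREDICT = { 'num' }
  'num' is in predict set, so this production goes in M[P, 'num']

M[P, 'num'] = P → num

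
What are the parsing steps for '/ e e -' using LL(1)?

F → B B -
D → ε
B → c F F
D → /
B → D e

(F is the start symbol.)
LL(1) parsing maintains a stack (initially the start symbol over $) and the input. At each step: if the stack top is a terminal, match it against the current input token; if it is a non-terminal N, replace it with the RHS of M[N, lookahead] (the unique production whose predict set contains the lookahead).

Stack is shown with the top on the left.

Stack      Input      Action
----------------------------
F $        / e e - $  output F → B B -
B B - $    / e e - $  output B → D e
D e B - $  / e e - $  output D → /
/ e B - $  / e e - $  match '/'
e B - $    e e - $    match 'e'
B - $      e - $      output B → D e
D e - $    e - $      output D → ε
e - $      e - $      match 'e'
- $        - $        match '-'
$          $          accept

The string is accepted.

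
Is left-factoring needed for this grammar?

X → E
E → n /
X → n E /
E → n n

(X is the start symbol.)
Yes, E has productions with common prefix 'n'

Left-factoring is needed when two productions for the same non-terminal
share a common prefix on the right-hand side.

Productions for X:
  X → E
  X → n E /
Productions for E:
  E → n /
  E → n n

Found common prefix 'n' in productions for E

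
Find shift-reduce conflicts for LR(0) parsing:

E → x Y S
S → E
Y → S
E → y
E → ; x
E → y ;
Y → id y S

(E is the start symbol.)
Yes — I4: [E → y .] vs [E → y . ;]

A shift-reduce conflict occurs when an LR(0) state has both:
  - a complete (reduce) item [A → α .] (dot at the end), and
  - a shift item [B → β . c γ] (dot before a terminal).

Augment with E' → E and build the canonical LR(0) collection (I0 = CLOSURE({[E' → . E]}), then GOTO on every symbol after a dot until no new states appear). It has 14 states:
  I0: { [E → . ; x], [E → . x Y S], [E → . y ;], [E → . y], [E' → . E] }  — shift
  I1: { [E → ; . x] }  — shift
  I2: { [E' → E .] }  — accept
  I3: { [E → . ; x], [E → . x Y S], [E → . y ;], [E → . y], [E → x . Y S], [S → . E], [Y → . S], [Y → . id y S] }  — shift
  I4: { [E → y . ;], [E → y .] }  — shift, reduce
  I5: { [E → y ; .] }  — reduce
  I6: { [S → E .] }  — reduce
  I7: { [Y → S .] }  — reduce
  I8: { [E → . ; x], [E → . x Y S], [E → . y ;], [E → . y], [E → x Y . S], [S → . E] }  — shift
  I9: { [Y → id . y S] }  — shift
  I10: { [E → . ; x], [E → . x Y S], [E → . y ;], [E → . y], [S → . E], [Y → id y . S] }  — shift
  I11: { [Y → id y S .] }  — reduce
  I12: { [E → x Y S .] }  — reduce
  I13: { [E → ; x .] }  — reduce

I4 contains reduce item [E → y .] and shift item [E → y . ;] — shift-reduce conflict.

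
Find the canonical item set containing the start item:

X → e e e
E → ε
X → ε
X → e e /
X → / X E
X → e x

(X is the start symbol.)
{ [X → . / X E], [X → . e e /], [X → . e e e], [X → . e x], [X → .], [X' → . X] }

First, augment the grammar with X' → X
I₀ = CLOSURE({ [X' → . X] }):
  [X' → . X] has the dot before X: add [X → . e e e], [X → .], [X → . e e /], [X → . / X E], [X → . e x]
No further items can be added.

I₀ = { [X → . / X E], [X → . e e /], [X → . e e e], [X → . e x], [X → .], [X' → . X] }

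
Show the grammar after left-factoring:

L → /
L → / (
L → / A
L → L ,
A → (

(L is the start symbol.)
L → / L'
L' → ε
L' → (
L' → A
L → L ,
A → (

Left-factoring transforms A → αβ₁ | αβ₂ into A → αA' and A' → β₁ | β₂
(α is the longest common prefix among the alternatives). Repeat until
no nonterminal has two alternatives with a common prefix.

Round 1: L has alternatives sharing prefix '/'. Introduce L': L → / L'
  Add: L' → ε
  Add: L' → (
  Add: L' → A

No remaining common prefixes — done.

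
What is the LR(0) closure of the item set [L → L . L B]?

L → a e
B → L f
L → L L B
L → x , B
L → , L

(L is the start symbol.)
Start with: [L → L . L B]
  [L → L . L B] has the dot before L: add [L → . a e], [L → . L L B], [L → . x , B], [L → . , L]
No further items can be added.

CLOSURE = { [L → . , L], [L → . L L B], [L → . a e], [L → . x , B], [L → L . L B] }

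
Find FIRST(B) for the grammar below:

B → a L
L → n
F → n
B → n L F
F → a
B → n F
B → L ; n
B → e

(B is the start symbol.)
FIRST sets of the other non-terminals involved (by the same procedure, iterated to a fixed point):
  FIRST(L) = { 'n' }

From B → a L:
  - a is a terminal: add 'a' and stop
From B → n L F:
  - n is a terminal: add 'n' and stop
From B → n F:
  - n is a terminal: add 'n' and stop
From B → L ; n:
  - L is a non-terminal: add FIRST(L) \ {ε} = { 'n' }
    L is not nullable, so stop
From B → e:
  - e is a terminal: add 'e' and stop

Collecting: FIRST(B) = { 'a', 'e', 'n' }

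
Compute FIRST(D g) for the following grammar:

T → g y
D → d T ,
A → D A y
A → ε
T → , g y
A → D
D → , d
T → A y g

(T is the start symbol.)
FIRST sets of the non-terminals involved (from the grammar, by fixed-point iteration):
  FIRST(D) = { ',', 'd' }

To compute FIRST(D g), process the symbols left to right:
Symbol D is a non-terminal. Add FIRST(D) \ {ε} = { ',', 'd' }
D is not nullable (ε ∉ FIRST(D)), so stop here.
FIRST(D g) = { ',', 'd' }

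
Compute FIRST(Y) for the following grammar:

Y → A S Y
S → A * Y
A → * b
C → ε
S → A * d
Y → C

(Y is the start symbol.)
{ '*', ε }

To compute FIRST(Y), examine every production with Y on the left-hand side, reading each right-hand side left to right until a non-nullable symbol is reached.

FIRST sets of the other non-terminals involved (by the same procedure, iterated to a fixed point):
  FIRST(A) = { '*' }
  FIRST(C) = { ε }

From Y → A S Y:
  - A is a non-terminal: add FIRST(A) \ {ε} = { '*' }
    A is not nullable, so stop
From Y → C:
  - C is a non-terminal: add FIRST(C) \ {ε} = { }
    C is nullable and nothing follows, so the whole right-hand side can vanish: ε ∈ FIRST(Y)

Collecting: FIRST(Y) = { '*', ε }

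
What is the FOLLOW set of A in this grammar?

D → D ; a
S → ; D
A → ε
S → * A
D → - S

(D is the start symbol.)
{ $, ';' }

To compute FOLLOW(A), find every occurrence of A on a right-hand side N → α A β: add FIRST(β) \ {ε}, and if β is empty or nullable also add FOLLOW(N). Iterate to a fixed point.

In S → * A: A is at the end, add FOLLOW(S)

The FOLLOW sets referred to above (computed the same way, to a fixed point):
  FOLLOW(S) = { $, ';' }

Taking the union: FOLLOW(A) = { $, ';' }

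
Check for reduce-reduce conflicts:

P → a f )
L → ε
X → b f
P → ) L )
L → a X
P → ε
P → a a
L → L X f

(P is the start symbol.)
No reduce-reduce conflicts

A reduce-reduce conflict occurs when an LR(0) state has two complete items [A → α .] and [B → β .] — both call for a reduction, and with no lookahead the parser cannot choose between them.

Augment with P' → P and build the canonical LR(0) collection (I0 = CLOSURE({[P' → . P]}), then GOTO on every symbol after a dot until no new states appear). It has 15 states:
  I0: { [P → . ) L )], [P → . a a], [P → . a f )], [P → .], [P' → . P] }  — shift, reduce
  I1: { [L → . L X f], [L → . a X], [L → .], [P → ) . L )] }  — shift, reduce
  I2: { [P' → P .] }  — accept
  I3: { [P → a . a], [P → a . f )] }  — shift
  I4: { [P → a a .] }  — reduce
  I5: { [P → a f . )] }  — shift
  I6: { [P → a f ) .] }  — reduce
  I7: { [L → L . X f], [P → ) L . )], [X → . b f] }  — shift
  I8: { [L → a . X], [X → . b f] }  — shift
  I9: { [L → a X .] }  — reduce
  I10: { [X → b . f] }  — shift
  I11: { [X → b f .] }  — reduce
  I12: { [P → ) L ) .] }  — reduce
  I13: { [L → L X . f] }  — shift
  I14: { [L → L X f .] }  — reduce

No state contains more than one complete item.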